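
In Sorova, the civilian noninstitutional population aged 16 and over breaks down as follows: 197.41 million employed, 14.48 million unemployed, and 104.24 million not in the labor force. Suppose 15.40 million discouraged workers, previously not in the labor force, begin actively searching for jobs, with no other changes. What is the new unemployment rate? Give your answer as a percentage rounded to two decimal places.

New unemployment rate ≈ 13.15%.

Initially, labor force = 197.41 + 14.48 = 211.89 million, so u = 14.48/211.89 = 6.83%.
After the change, unemployed and labor force both rise by 15.40 → E = 197.41, U = 29.88, labor force = 227.29 million.
New unemployment rate = 29.88 / 227.29 = 13.15%.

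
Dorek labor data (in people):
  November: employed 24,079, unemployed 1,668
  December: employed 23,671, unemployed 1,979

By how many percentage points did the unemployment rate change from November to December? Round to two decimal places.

November: labor force = 24,079 + 1,668 = 25,747; u = 1,668/25,747 = 6.48%.
December: labor force = 23,671 + 1,979 = 25,650; u = 1,979/25,650 = 7.72%.
Change = 7.72% − 6.48% = +1.24 pp.

The unemployment rate changed by +1.24 percentage points.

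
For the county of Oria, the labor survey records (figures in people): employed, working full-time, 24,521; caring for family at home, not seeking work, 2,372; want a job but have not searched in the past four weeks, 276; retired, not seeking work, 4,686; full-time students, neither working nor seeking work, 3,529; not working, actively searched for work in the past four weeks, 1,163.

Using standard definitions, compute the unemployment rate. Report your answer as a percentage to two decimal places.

Employed = 24,521.
Unemployed = 1,163.
Labor force = 24,521 + 1,163 = 25,684.
Unemployment rate = 1,163 / 25,684 = 4.53%.

Unemployment rate ≈ 4.53%.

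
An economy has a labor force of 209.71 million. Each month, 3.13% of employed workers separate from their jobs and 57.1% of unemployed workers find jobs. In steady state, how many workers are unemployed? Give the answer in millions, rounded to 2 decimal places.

Steady-state unemployment rate u* = s/(s+f) = 3.13/(3.13+57.1) = 0.051967.
Unemployed = u* × labor force = 0.051967 × 209.71 ≈ 10.90 million.

About 10.90 million are unemployed in steady state.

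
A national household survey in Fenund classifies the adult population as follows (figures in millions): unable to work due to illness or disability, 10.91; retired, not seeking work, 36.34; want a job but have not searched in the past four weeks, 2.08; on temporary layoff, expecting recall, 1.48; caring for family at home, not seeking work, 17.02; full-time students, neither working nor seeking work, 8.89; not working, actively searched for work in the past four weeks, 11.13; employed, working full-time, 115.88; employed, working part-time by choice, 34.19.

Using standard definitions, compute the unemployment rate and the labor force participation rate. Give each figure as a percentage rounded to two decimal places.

Employed = 115.88 + 34.19 = 150.07 million.
Unemployed = 1.48 + 11.13 = 12.61 million (jobless and actively searching, or on temporary layoff).
Labor force = 150.07 + 12.61 = 162.68 million.
Not in labor force = 10.91 + 36.34 + 2.08 + 17.02 + 8.89 = 75.24 million (those not working and not actively searching are outside the labor force — including those who want a job but have given up searching).
Civilian working-age population = 162.68 + 75.24 = 237.92 million.
Unemployment rate = 12.61 / 162.68 = 7.75%.
Labor force participation rate = 162.68 / 237.92 = 68.38%.

Unemployment rate ≈ 7.75%; labor force participation rate ≈ 68.38%.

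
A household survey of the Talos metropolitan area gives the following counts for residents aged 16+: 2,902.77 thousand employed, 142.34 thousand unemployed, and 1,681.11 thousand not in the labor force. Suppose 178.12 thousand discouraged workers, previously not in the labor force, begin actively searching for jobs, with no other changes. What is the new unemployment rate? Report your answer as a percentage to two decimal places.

New unemployment rate ≈ 9.94%.

Initially, labor force = 2,902.77 + 142.34 = 3,045.11 thousand, so u = 142.34/3,045.11 = 4.67%.
After the change, unemployed and labor force both rise by 178.12 → E = 2,902.77, U = 320.46, labor force = 3,223.23 thousand.
New unemployment rate = 320.46 / 3,223.23 = 9.94%.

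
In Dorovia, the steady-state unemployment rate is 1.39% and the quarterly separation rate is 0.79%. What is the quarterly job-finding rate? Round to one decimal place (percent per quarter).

From u* = s/(s+f): f = s·(1−u)/u.
f = 0.79 × (1 − 0.0139) / 0.0139 = 0.7790 / 0.0139 ≈ 56.0% per quarter.

Job-finding rate ≈ 56.0% per quarter.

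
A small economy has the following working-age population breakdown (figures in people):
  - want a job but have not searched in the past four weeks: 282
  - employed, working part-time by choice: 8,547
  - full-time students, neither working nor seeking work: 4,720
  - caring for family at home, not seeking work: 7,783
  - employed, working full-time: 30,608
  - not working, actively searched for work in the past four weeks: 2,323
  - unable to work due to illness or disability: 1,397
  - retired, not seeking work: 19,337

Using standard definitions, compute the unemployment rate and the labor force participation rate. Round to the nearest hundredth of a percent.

Unemployment rate ≈ 5.60%; labor force participation rate ≈ 55.31%.

Employed = 8,547 + 30,608 = 39,155.
Unemployed = 2,323.
Labor force = 39,155 + 2,323 = 41,478.
Not in labor force = 282 + 4,720 + 7,783 + 1,397 + 19,337 = 33,519 (those not working and not actively searching are outside the labor force — including those who want a job but have given up searching).
Civilian working-age population = 41,478 + 33,519 = 74,997.
Unemployment rate = 2,323 / 41,478 = 5.60%.
Labor force participation rate = 41,478 / 74,997 = 55.31%.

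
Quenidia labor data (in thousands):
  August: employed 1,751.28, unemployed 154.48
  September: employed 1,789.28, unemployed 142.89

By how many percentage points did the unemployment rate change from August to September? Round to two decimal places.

The unemployment rate changed by −0.71 percentage points.

August: labor force = 1,751.28 + 154.48 = 1,905.76; u = 154.48/1,905.76 = 8.11%.
September: labor force = 1,789.28 + 142.89 = 1,932.17; u = 142.89/1,932.17 = 7.40%.
Change = 7.40% − 8.11% = −0.71 pp.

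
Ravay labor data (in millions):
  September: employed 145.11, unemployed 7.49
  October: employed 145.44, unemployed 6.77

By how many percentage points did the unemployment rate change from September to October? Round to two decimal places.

September: labor force = 145.11 + 7.49 = 152.60; u = 7.49/152.60 = 4.91%.
October: labor force = 145.44 + 6.77 = 152.21; u = 6.77/152.21 = 4.45%.
Change = 4.45% − 4.91% = −0.46 pp.

The unemployment rate changed by −0.46 percentage points.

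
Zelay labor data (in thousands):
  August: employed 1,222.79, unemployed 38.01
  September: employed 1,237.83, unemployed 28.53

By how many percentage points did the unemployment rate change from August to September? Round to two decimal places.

The unemployment rate changed by −0.76 percentage points.

August: labor force = 1,222.79 + 38.01 = 1,260.80; u = 38.01/1,260.80 = 3.01%.
September: labor force = 1,237.83 + 28.53 = 1,266.36; u = 28.53/1,266.36 = 2.25%.
Change = 2.25% − 3.01% = −0.76 pp.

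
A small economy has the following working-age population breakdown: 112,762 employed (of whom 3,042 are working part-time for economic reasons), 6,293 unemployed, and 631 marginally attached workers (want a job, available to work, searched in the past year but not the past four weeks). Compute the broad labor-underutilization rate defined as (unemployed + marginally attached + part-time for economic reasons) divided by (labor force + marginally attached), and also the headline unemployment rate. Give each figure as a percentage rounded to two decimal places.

Broad underutilization rate ≈ 8.33%; headline unemployment rate ≈ 5.29%.

Labor force = 112,762 + 6,293 = 119,055.
Numerator = 6,293 + 631 + 3,042 = 9,966.
Denominator = 119,055 + 631 = 119,686.
Broad rate = 9,966 / 119,686 = 8.33%.
Headline unemployment rate = 6,293 / 119,055 = 5.29%.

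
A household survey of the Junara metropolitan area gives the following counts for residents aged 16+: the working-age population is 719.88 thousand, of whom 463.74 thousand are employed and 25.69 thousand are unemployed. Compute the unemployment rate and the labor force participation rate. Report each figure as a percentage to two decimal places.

Unemployment rate ≈ 5.25%; labor force participation rate ≈ 67.99%.

Labor force = employed + unemployed = 463.74 + 25.69 = 489.43 thousand.
Unemployment rate = 25.69 / 489.43 = 5.25%.
Labor force participation rate = 489.43 / 719.88 = 67.99%.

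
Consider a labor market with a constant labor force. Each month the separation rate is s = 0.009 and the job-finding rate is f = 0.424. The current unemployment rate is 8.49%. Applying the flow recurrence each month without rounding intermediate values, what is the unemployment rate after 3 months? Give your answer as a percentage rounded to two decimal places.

With a fixed labor force, u_{t+1} = u_t + s·(1−u_t) − f·u_t = u_t·(1−s−f) + s.
Here 1−s−f = 0.567 and s = 0.009.
u_1 = 0.084900 × 0.567 + 0.009 = 0.057138.
u_2 = 0.057138 × 0.567 + 0.009 = 0.041397.
u_3 = 0.041397 × 0.567 + 0.009 = 0.032472.

Unemployment rate after three months ≈ 3.25%.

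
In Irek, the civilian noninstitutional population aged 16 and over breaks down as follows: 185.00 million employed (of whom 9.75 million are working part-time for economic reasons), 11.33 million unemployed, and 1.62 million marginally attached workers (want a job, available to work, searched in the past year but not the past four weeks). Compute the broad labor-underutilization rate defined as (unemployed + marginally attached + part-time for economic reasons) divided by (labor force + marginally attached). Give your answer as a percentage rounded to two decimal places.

Labor force = 185.00 + 11.33 = 196.33 million.
Numerator = 11.33 + 1.62 + 9.75 = 22.70 million.
Denominator = 196.33 + 1.62 = 197.95 million.
Broad rate = 22.70 / 197.95 = 11.47%.

Broad underutilization rate ≈ 11.47%.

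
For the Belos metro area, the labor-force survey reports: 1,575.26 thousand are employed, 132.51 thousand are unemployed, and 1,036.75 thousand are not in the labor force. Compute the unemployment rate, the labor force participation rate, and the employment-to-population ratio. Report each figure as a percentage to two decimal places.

Labor force = employed + unemployed = 1,575.26 + 132.51 = 1,707.77 thousand.
Working-age population = 1,707.77 + 1,036.75 = 2,744.52 thousand.
Unemployment rate = 132.51 / 1,707.77 = 7.76%.
Labor force participation rate = 1,707.77 / 2,744.52 = 62.22%.
Employment-population ratio = 1,575.26 / 2,744.52 = 57.40%.

Unemployment rate ≈ 7.76%; labor force participation rate ≈ 62.22%; employment-population ratio ≈ 57.40%.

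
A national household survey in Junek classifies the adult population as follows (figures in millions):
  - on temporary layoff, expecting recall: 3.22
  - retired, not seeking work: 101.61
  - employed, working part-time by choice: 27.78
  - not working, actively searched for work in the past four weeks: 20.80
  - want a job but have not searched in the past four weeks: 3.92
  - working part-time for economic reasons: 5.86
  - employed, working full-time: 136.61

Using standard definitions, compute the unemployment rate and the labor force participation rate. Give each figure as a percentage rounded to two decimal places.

Employed = 27.78 + 5.86 + 136.61 = 170.25 million (anyone who worked, including part-time for economic reasons, counts as employed).
Unemployed = 3.22 + 20.80 = 24.02 million (jobless and actively searching, or on temporary layoff).
Labor force = 170.25 + 24.02 = 194.27 million.
Not in labor force = 101.61 + 3.92 = 105.53 million (those not working and not actively searching are outside the labor force — including those who want a job but have given up searching).
Civilian working-age population = 194.27 + 105.53 = 299.80 million.
Unemployment rate = 24.02 / 194.27 = 12.36%.
Labor force participation rate = 194.27 / 299.80 = 64.80%.

Unemployment rate ≈ 12.36%; labor force participation rate ≈ 64.80%.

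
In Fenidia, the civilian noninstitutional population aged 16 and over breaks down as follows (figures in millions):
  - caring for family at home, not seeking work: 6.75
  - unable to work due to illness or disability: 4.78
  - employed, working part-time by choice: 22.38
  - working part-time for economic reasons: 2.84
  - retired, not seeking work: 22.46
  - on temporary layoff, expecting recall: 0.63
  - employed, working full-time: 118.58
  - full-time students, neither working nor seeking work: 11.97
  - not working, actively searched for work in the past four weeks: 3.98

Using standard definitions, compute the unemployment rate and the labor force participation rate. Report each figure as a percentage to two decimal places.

Employed = 22.38 + 2.84 + 118.58 = 143.80 million (anyone who worked, including part-time for economic reasons, counts as employed).
Unemployed = 0.63 + 3.98 = 4.61 million (jobless and actively searching, or on temporary layoff).
Labor force = 143.80 + 4.61 = 148.41 million.
Not in labor force = 6.75 + 4.78 + 22.46 + 11.97 = 45.96 million (those not working and not actively searching are outside the labor force).
Civilian working-age population = 148.41 + 45.96 = 194.37 million.
Unemployment rate = 4.61 / 148.41 = 3.11%.
Labor force participation rate = 148.41 / 194.37 = 76.35%.

Unemployment rate ≈ 3.11%; labor force participation rate ≈ 76.35%.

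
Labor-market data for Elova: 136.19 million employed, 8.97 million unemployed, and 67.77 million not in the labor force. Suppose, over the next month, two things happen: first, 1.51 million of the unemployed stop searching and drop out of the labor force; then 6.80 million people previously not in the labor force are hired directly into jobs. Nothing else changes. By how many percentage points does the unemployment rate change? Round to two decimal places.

The unemployment rate changes by −1.22 percentage points.

Initially, labor force = 136.19 + 8.97 = 145.16 million, so u = 8.97/145.16 = 6.18%.
After the first change, unemployed and labor force both fall by 1.51 → E = 136.19, U = 7.46, labor force = 143.65 million.
After the second change, employed and labor force both rise by 6.80; unemployed unchanged → E = 142.99, U = 7.46, labor force = 150.45 million.
New unemployment rate = 7.46 / 150.45 = 4.96%.
Change = 4.96% − 6.18% = −1.22 percentage points.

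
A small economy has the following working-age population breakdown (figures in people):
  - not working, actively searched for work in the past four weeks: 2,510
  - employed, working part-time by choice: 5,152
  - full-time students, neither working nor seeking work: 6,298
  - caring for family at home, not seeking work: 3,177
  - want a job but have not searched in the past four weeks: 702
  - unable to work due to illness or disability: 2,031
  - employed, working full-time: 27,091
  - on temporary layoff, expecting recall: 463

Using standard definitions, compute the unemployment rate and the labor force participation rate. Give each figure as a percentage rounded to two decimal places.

Employed = 5,152 + 27,091 = 32,243.
Unemployed = 2,510 + 463 = 2,973 (jobless and actively searching, or on temporary layoff).
Labor force = 32,243 + 2,973 = 35,216.
Not in labor force = 6,298 + 3,177 + 702 + 2,031 = 12,208 (those not working and not actively searching are outside the labor force — including those who want a job but have given up searching).
Civilian working-age population = 35,216 + 12,208 = 47,424.
Unemployment rate = 2,973 / 35,216 = 8.44%.
Labor force participation rate = 35,216 / 47,424 = 74.26%.

Unemployment rate ≈ 8.44%; labor force participation rate ≈ 74.26%.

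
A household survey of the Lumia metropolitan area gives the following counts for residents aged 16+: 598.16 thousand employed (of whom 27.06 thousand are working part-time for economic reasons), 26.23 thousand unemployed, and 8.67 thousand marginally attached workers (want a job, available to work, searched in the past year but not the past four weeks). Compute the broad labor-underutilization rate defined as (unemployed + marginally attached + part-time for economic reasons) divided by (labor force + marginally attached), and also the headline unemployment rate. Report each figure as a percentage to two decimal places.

Broad underutilization rate ≈ 9.79%; headline unemployment rate ≈ 4.20%.

Labor force = 598.16 + 26.23 = 624.39 thousand.
Numerator = 26.23 + 8.67 + 27.06 = 61.96 thousand.
Denominator = 624.39 + 8.67 = 633.06 thousand.
Broad rate = 61.96 / 633.06 = 9.79%.
Headline unemployment rate = 26.23 / 624.39 = 4.20%.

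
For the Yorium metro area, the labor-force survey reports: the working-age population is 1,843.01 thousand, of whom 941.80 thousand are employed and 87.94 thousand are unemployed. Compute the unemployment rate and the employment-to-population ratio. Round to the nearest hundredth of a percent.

Labor force = employed + unemployed = 941.80 + 87.94 = 1,029.74 thousand.
Unemployment rate = 87.94 / 1,029.74 = 8.54%.
Employment-population ratio = 941.80 / 1,843.01 = 51.10%.

Unemployment rate ≈ 8.54%; employment-population ratio ≈ 51.10%.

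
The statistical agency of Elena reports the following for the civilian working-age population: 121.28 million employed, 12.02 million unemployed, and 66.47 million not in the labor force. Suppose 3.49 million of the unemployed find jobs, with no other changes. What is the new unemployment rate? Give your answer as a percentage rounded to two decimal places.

New unemployment rate ≈ 6.40%.

Initially, labor force = 121.28 + 12.02 = 133.30 million, so u = 12.02/133.30 = 9.02%.
After the change, unemployed falls and employed rises by 3.49; labor force unchanged → E = 124.77, U = 8.53, labor force = 133.30 million.
New unemployment rate = 8.53 / 133.30 = 6.40%.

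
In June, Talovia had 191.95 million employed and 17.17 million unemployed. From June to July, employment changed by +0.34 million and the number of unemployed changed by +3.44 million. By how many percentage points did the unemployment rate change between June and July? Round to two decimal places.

The unemployment rate changed by +1.47 percentage points.

June: labor force = 191.95 + 17.17 = 209.12; u = 17.17/209.12 = 8.21%.
July: labor force = 192.29 + 20.61 = 212.90; u = 20.61/212.90 = 9.68%.
Change = 9.68% − 8.21% = +1.47 pp.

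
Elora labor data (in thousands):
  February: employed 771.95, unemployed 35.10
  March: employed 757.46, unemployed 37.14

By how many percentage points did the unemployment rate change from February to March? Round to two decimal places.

February: labor force = 771.95 + 35.10 = 807.05; u = 35.10/807.05 = 4.35%.
March: labor force = 757.46 + 37.14 = 794.60; u = 37.14/794.60 = 4.67%.
Change = 4.67% − 4.35% = +0.32 pp.

The unemployment rate changed by +0.32 percentage points.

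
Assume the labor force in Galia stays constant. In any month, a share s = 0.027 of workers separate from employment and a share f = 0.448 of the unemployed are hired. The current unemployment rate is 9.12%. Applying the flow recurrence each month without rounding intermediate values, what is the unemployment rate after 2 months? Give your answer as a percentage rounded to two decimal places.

Unemployment rate after two months ≈ 6.63%.

With a fixed labor force, u_{t+1} = u_t + s·(1−u_t) − f·u_t = u_t·(1−s−f) + s.
Here 1−s−f = 0.525 and s = 0.027.
u_1 = 0.091200 × 0.525 + 0.027 = 0.074880.
u_2 = 0.074880 × 0.525 + 0.027 = 0.066312.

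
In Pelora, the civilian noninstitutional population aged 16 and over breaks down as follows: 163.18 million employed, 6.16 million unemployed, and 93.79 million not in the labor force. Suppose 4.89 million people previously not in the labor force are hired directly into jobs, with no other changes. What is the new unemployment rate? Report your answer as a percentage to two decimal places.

Initially, labor force = 163.18 + 6.16 = 169.34 million, so u = 6.16/169.34 = 3.64%.
After the change, employed and labor force both rise by 4.89; unemployed unchanged → E = 168.07, U = 6.16, labor force = 174.23 million.
New unemployment rate = 6.16 / 174.23 = 3.54%.

New unemployment rate ≈ 3.54%.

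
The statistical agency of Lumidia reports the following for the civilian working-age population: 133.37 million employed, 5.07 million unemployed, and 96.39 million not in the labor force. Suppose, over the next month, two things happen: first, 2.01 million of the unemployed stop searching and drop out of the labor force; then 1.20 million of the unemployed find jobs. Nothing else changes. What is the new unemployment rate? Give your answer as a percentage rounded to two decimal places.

Initially, labor force = 133.37 + 5.07 = 138.44 million, so u = 5.07/138.44 = 3.66%.
After the first change, unemployed and labor force both fall by 2.01 → E = 133.37, U = 3.06, labor force = 136.43 million.
After the second change, unemployed falls and employed rises by 1.20; labor force unchanged → E = 134.57, U = 1.86, labor force = 136.43 million.
New unemployment rate = 1.86 / 136.43 = 1.36%.

New unemployment rate ≈ 1.36%.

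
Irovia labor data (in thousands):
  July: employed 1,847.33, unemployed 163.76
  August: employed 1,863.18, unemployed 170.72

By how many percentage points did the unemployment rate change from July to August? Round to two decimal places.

July: labor force = 1,847.33 + 163.76 = 2,011.09; u = 163.76/2,011.09 = 8.14%.
August: labor force = 1,863.18 + 170.72 = 2,033.90; u = 170.72/2,033.90 = 8.39%.
Change = 8.39% − 8.14% = +0.25 pp.

The unemployment rate changed by +0.25 percentage points.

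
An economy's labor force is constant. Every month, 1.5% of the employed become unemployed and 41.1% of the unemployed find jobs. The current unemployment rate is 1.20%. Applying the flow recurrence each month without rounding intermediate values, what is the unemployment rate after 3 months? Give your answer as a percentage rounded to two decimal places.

With a fixed labor force, u_{t+1} = u_t + s·(1−u_t) − f·u_t = u_t·(1−s−f) + s.
Here 1−s−f = 0.574 and s = 0.015.
u_1 = 0.012000 × 0.574 + 0.015 = 0.021888.
u_2 = 0.021888 × 0.574 + 0.015 = 0.027564.
u_3 = 0.027564 × 0.574 + 0.015 = 0.030822.

Unemployment rate after three months ≈ 3.08%.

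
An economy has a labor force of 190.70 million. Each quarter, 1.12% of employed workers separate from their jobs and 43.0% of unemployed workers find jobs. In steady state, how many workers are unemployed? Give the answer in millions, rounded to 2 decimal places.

About 4.84 million are unemployed in steady state.

Steady-state unemployment rate u* = s/(s+f) = 1.12/(1.12+43.0) = 0.025385.
Unemployed = u* × labor force = 0.025385 × 190.70 ≈ 4.84 million.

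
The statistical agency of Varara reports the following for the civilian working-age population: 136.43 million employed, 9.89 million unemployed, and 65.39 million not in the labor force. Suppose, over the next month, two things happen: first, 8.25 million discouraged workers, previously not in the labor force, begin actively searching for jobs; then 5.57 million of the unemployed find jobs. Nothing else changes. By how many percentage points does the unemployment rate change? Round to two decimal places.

The unemployment rate changes by +1.37 percentage points.

Initially, labor force = 136.43 + 9.89 = 146.32 million, so u = 9.89/146.32 = 6.76%.
After the first change, unemployed and labor force both rise by 8.25 → E = 136.43, U = 18.14, labor force = 154.57 million.
After the second change, unemployed falls and employed rises by 5.57; labor force unchanged → E = 142.00, U = 12.57, labor force = 154.57 million.
New unemployment rate = 12.57 / 154.57 = 8.13%.
Change = 8.13% − 6.76% = +1.37 percentage points.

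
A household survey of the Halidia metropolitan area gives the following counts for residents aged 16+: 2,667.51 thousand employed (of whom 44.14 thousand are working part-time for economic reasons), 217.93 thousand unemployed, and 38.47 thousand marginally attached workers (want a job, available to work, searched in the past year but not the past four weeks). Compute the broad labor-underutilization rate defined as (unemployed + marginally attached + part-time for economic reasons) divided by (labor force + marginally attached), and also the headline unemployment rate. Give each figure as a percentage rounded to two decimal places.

Broad underutilization rate ≈ 10.28%; headline unemployment rate ≈ 7.55%.

Labor force = 2,667.51 + 217.93 = 2,885.44 thousand.
Numerator = 217.93 + 38.47 + 44.14 = 300.54 thousand.
Denominator = 2,885.44 + 38.47 = 2,923.91 thousand.
Broad rate = 300.54 / 2,923.91 = 10.28%.
Headline unemployment rate = 217.93 / 2,885.44 = 7.55%.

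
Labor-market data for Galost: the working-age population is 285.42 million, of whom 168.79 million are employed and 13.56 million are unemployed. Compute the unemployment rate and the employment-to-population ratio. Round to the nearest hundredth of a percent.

Unemployment rate ≈ 7.44%; employment-population ratio ≈ 59.14%.

Labor force = employed + unemployed = 168.79 + 13.56 = 182.35 million.
Unemployment rate = 13.56 / 182.35 = 7.44%.
Employment-population ratio = 168.79 / 285.42 = 59.14%.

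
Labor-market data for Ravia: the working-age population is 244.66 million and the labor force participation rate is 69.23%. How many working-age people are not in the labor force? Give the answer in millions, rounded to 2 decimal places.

Share not in the labor force = 1 − 0.6923 = 0.3077.
Not in labor force = 0.3077 × 244.66 ≈ 75.28 million.

About 75.28 million are not in the labor force.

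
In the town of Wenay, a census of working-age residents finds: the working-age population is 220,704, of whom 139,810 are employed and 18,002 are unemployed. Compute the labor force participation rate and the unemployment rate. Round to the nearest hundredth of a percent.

Labor force participation rate ≈ 71.50%; unemployment rate ≈ 11.41%.

Labor force = employed + unemployed = 139,810 + 18,002 = 157,812.
Unemployment rate = 18,002 / 157,812 = 11.41%.
Labor force participation rate = 157,812 / 220,704 = 71.50%.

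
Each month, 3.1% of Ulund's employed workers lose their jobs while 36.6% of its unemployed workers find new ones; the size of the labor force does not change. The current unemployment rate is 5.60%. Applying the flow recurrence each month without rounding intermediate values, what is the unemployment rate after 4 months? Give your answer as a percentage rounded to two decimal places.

Unemployment rate after four months ≈ 7.52%.

With a fixed labor force, u_{t+1} = u_t + s·(1−u_t) − f·u_t = u_t·(1−s−f) + s.
Here 1−s−f = 0.603 and s = 0.031.
u_1 = 0.056000 × 0.603 + 0.031 = 0.064768.
u_2 = 0.064768 × 0.603 + 0.031 = 0.070055.
u_3 = 0.070055 × 0.603 + 0.031 = 0.073243.
u_4 = 0.073243 × 0.603 + 0.031 = 0.075166.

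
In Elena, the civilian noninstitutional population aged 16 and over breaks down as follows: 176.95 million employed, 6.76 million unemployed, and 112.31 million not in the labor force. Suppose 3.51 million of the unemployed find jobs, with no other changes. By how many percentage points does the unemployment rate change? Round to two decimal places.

Initially, labor force = 176.95 + 6.76 = 183.71 million, so u = 6.76/183.71 = 3.68%.
After the change, unemployed falls and employed rises by 3.51; labor force unchanged → E = 180.46, U = 3.25, labor force = 183.71 million.
New unemployment rate = 3.25 / 183.71 = 1.77%.
Change = 1.77% − 3.68% = −1.91 percentage points.

The unemployment rate changes by −1.91 percentage points.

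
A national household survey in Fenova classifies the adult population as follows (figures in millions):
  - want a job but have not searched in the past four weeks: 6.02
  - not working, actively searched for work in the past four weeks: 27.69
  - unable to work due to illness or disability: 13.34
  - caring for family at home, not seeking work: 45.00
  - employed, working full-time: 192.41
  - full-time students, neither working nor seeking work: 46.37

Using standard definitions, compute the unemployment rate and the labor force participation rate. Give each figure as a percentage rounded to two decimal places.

Unemployment rate ≈ 12.58%; labor force participation rate ≈ 66.53%.

Employed = 192.41 million.
Unemployed = 27.69 million.
Labor force = 192.41 + 27.69 = 220.10 million.
Not in labor force = 6.02 + 13.34 + 45.00 + 46.37 = 110.73 million (those not working and not actively searching are outside the labor force — including those who want a job but have given up searching).
Civilian working-age population = 220.10 + 110.73 = 330.83 million.
Unemployment rate = 27.69 / 220.10 = 12.58%.
Labor force participation rate = 220.10 / 330.83 = 66.53%.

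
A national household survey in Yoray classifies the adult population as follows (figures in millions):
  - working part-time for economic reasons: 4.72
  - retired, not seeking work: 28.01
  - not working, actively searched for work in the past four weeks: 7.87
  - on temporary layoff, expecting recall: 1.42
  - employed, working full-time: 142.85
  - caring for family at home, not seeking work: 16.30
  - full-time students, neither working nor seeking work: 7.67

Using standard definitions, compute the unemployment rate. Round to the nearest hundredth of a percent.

Employed = 4.72 + 142.85 = 147.57 million (anyone who worked, including part-time for economic reasons, counts as employed).
Unemployed = 7.87 + 1.42 = 9.29 million (jobless and actively searching, or on temporary layoff).
Labor force = 147.57 + 9.29 = 156.86 million.
Unemployment rate = 9.29 / 156.86 = 5.92%.

Unemployment rate ≈ 5.92%.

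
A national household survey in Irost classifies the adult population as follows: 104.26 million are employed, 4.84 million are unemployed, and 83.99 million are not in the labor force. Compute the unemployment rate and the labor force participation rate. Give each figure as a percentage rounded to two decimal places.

Labor force = employed + unemployed = 104.26 + 4.84 = 109.10 million.
Working-age population = 109.10 + 83.99 = 193.09 million.
Unemployment rate = 4.84 / 109.10 = 4.44%.
Labor force participation rate = 109.10 / 193.09 = 56.50%.

Unemployment rate ≈ 4.44%; labor force participation rate ≈ 56.50%.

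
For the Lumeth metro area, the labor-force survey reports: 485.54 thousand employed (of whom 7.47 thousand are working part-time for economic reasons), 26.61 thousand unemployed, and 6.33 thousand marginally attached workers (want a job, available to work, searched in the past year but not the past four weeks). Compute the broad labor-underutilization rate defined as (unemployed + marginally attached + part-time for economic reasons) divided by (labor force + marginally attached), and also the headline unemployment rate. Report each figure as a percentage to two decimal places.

Broad underutilization rate ≈ 7.79%; headline unemployment rate ≈ 5.20%.

Labor force = 485.54 + 26.61 = 512.15 thousand.
Numerator = 26.61 + 6.33 + 7.47 = 40.41 thousand.
Denominator = 512.15 + 6.33 = 518.48 thousand.
Broad rate = 40.41 / 518.48 = 7.79%.
Headline unemployment rate = 26.61 / 512.15 = 5.20%.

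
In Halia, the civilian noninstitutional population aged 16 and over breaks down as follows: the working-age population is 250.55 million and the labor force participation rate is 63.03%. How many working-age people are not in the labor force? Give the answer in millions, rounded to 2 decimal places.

Share not in the labor force = 1 − 0.6303 = 0.3697.
Not in labor force = 0.3697 × 250.55 ≈ 92.63 million.

About 92.63 million are not in the labor force.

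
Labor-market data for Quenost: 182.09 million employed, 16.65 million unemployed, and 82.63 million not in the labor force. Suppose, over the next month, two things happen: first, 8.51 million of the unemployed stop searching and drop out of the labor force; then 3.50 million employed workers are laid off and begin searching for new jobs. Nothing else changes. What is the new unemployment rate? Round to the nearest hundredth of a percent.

New unemployment rate ≈ 6.12%.

Initially, labor force = 182.09 + 16.65 = 198.74 million, so u = 16.65/198.74 = 8.38%.
After the first change, unemployed and labor force both fall by 8.51 → E = 182.09, U = 8.14, labor force = 190.23 million.
After the second change, employed falls and unemployed rises by 3.50; labor force unchanged → E = 178.59, U = 11.64, labor force = 190.23 million.
New unemployment rate = 11.64 / 190.23 = 6.12%.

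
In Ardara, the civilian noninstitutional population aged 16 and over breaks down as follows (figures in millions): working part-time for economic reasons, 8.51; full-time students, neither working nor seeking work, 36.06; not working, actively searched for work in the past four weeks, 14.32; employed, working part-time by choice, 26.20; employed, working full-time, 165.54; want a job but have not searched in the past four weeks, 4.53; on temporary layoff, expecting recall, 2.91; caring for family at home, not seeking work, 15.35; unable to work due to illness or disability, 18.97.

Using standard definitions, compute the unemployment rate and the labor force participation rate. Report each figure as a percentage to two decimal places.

Employed = 8.51 + 26.20 + 165.54 = 200.25 million (anyone who worked, including part-time for economic reasons, counts as employed).
Unemployed = 14.32 + 2.91 = 17.23 million (jobless and actively searching, or on temporary layoff).
Labor force = 200.25 + 17.23 = 217.48 million.
Not in labor force = 36.06 + 4.53 + 15.35 + 18.97 = 74.91 million (those not working and not actively searching are outside the labor force — including those who want a job but have given up searching).
Civilian working-age population = 217.48 + 74.91 = 292.39 million.
Unemployment rate = 17.23 / 217.48 = 7.92%.
Labor force participation rate = 217.48 / 292.39 = 74.38%.

Unemployment rate ≈ 7.92%; labor force participation rate ≈ 74.38%.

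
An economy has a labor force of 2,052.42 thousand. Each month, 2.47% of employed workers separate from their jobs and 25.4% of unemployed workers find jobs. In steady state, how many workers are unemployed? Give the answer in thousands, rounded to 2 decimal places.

Steady-state unemployment rate u* = s/(s+f) = 2.47/(2.47+25.4) = 0.088626.
Unemployed = u* × labor force = 0.088626 × 2,052.42 ≈ 181.90 thousand.

About 181.90 thousand are unemployed in steady state.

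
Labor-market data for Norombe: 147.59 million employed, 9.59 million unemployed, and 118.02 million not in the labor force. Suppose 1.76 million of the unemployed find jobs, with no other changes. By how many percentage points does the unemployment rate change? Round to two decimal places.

The unemployment rate changes by −1.12 percentage points.

Initially, labor force = 147.59 + 9.59 = 157.18 million, so u = 9.59/157.18 = 6.10%.
After the change, unemployed falls and employed rises by 1.76; labor force unchanged → E = 149.35, U = 7.83, labor force = 157.18 million.
New unemployment rate = 7.83 / 157.18 = 4.98%.
Change = 4.98% − 6.10% = −1.12 percentage points.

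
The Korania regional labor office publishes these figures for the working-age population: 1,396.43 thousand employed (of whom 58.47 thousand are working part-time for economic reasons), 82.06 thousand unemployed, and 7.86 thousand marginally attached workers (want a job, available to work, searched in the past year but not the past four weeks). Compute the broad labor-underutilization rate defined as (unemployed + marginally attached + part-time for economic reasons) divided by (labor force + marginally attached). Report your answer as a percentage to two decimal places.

Labor force = 1,396.43 + 82.06 = 1,478.49 thousand.
Numerator = 82.06 + 7.86 + 58.47 = 148.39 thousand.
Denominator = 1,478.49 + 7.86 = 1,486.35 thousand.
Broad rate = 148.39 / 1,486.35 = 9.98%.

Broad underutilization rate ≈ 9.98%.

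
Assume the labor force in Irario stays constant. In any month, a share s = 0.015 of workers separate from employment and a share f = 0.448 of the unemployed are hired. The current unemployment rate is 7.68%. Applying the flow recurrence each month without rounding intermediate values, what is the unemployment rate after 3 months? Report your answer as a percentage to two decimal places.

With a fixed labor force, u_{t+1} = u_t + s·(1−u_t) − f·u_t = u_t·(1−s−f) + s.
Here 1−s−f = 0.537 and s = 0.015.
u_1 = 0.076800 × 0.537 + 0.015 = 0.056242.
u_2 = 0.056242 × 0.537 + 0.015 = 0.045202.
u_3 = 0.045202 × 0.537 + 0.015 = 0.039273.

Unemployment rate after three months ≈ 3.93%.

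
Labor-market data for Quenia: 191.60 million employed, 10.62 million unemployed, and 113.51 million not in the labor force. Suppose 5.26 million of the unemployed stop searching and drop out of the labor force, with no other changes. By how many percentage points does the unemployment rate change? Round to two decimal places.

Initially, labor force = 191.60 + 10.62 = 202.22 million, so u = 10.62/202.22 = 5.25%.
After the change, unemployed and labor force both fall by 5.26 → E = 191.60, U = 5.36, labor force = 196.96 million.
New unemployment rate = 5.36 / 196.96 = 2.72%.
Change = 2.72% − 5.25% = −2.53 percentage points.

The unemployment rate changes by −2.53 percentage points.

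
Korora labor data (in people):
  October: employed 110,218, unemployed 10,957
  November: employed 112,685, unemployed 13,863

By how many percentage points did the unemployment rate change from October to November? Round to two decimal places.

October: labor force = 110,218 + 10,957 = 121,175; u = 10,957/121,175 = 9.04%.
November: labor force = 112,685 + 13,863 = 126,548; u = 13,863/126,548 = 10.95%.
Change = 10.95% − 9.04% = +1.91 pp.

The unemployment rate changed by +1.91 percentage points.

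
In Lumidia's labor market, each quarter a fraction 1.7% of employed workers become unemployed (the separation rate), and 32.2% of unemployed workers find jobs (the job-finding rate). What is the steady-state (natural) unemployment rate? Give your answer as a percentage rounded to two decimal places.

Steady-state unemployment rate ≈ 5.01%.

At steady state the flows balance: s·E = f·U, so U/(E+U) = s/(s+f).
u* = 1.7 / (1.7 + 32.2) = 1.7 / 33.90 = 5.01%.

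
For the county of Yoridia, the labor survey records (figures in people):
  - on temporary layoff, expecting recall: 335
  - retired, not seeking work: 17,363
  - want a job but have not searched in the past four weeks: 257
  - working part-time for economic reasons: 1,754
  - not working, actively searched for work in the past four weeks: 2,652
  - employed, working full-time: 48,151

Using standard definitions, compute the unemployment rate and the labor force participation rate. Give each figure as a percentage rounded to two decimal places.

Unemployment rate ≈ 5.65%; labor force participation rate ≈ 75.01%.

Employed = 1,754 + 48,151 = 49,905 (anyone who worked, including part-time for economic reasons, counts as employed).
Unemployed = 335 + 2,652 = 2,987 (jobless and actively searching, or on temporary layoff).
Labor force = 49,905 + 2,987 = 52,892.
Not in labor force = 17,363 + 257 = 17,620 (those not working and not actively searching are outside the labor force — including those who want a job but have given up searching).
Civilian working-age population = 52,892 + 17,620 = 70,512.
Unemployment rate = 2,987 / 52,892 = 5.65%.
Labor force participation rate = 52,892 / 70,512 = 75.01%.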